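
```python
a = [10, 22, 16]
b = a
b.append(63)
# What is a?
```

After line 1: a = [10, 22, 16]
After line 2 (b = a is an alias, same object): a = [10, 22, 16], b = [10, 22, 16]
After line 3 (b.append mutates the shared list): a = [10, 22, 16, 63], b = [10, 22, 16, 63]

[10, 22, 16, 63]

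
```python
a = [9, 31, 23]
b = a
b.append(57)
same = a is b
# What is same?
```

After line 1: a = [9, 31, 23]
After line 2 (b = a is an alias, same object): a = [9, 31, 23], b = [9, 31, 23]
After line 3 (b.append mutates the shared list): a = [9, 31, 23, 57], b = [9, 31, 23, 57]
After line 4 (same = a is b; same object -> True): same = True

True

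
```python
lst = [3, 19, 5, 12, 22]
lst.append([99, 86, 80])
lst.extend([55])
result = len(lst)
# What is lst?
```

After line 1: lst = [3, 19, 5, 12, 22]
After line 2 (append adds [99, 86, 80] as single element): lst = [3, 19, 5, 12, 22, [99, 86, 80]]
After line 3 (extend unpacks [55], adds 55): lst = [3, 19, 5, 12, 22, [99, 86, 80], 55]
After line 4: result = len(lst) = 7

[3, 19, 5, 12, 22, [99, 86, 80], 55]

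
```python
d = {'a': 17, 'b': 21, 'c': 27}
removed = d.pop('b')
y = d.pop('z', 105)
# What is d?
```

After line 1: d = {'a': 17, 'b': 21, 'c': 27}
After line 2 (pop 'b' returns 21): d = {'a': 17, 'c': 27}, removed = 21
After line 3 (pop 'z' missing, returns default 105): d = {'a': 17, 'c': 27}, y = 105

{'a': 17, 'c': 27}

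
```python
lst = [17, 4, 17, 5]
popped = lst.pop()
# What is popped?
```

5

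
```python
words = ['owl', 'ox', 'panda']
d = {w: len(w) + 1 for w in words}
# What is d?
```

{'owl': 4, 'ox': 3, 'panda': 6}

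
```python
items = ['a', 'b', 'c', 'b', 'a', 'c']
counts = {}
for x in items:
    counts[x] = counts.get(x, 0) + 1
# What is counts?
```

Initial: counts = {}, items = ['a', 'b', 'c', 'b', 'a', 'c']
See 'a': counts = {'a': 1}
See 'b': counts = {'a': 1, 'b': 1}
See 'c': counts = {'a': 1, 'b': 1, 'c': 1}
See 'b': counts = {'a': 1, 'b': 2, 'c': 1}
See 'a': counts = {'a': 2, 'b': 2, 'c': 1}
See 'c': counts = {'a': 2, 'b': 2, 'c': 2}

{'a': 2, 'b': 2, 'c': 2}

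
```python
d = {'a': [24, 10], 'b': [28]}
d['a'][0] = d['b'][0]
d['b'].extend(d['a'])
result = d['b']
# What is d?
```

After line 1: d = {'a': [24, 10], 'b': [28]}
After line 2 (a[0] = b[0] = 28): d = {'a': [28, 10], 'b': [28]}
After line 3 (b.extend(a) appends [28, 10]): d = {'a': [28, 10], 'b': [28, 28, 10]}
After line 4: result = d['b'] = [28, 28, 10]

{'a': [28, 10], 'b': [28, 28, 10]}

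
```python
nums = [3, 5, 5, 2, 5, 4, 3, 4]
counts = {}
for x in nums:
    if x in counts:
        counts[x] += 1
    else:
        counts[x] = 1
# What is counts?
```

Initial: counts = {}, nums = [3, 5, 5, 2, 5, 4, 3, 4]
See 3: counts = {3: 1}
See 5: counts = {3: 1, 5: 1}
See 5: counts = {3: 1, 5: 2}
See 2: counts = {3: 1, 5: 2, 2: 1}
See 5: counts = {3: 1, 5: 3, 2: 1}
See 4: counts = {3: 1, 5: 3, 2: 1, 4: 1}
See 3: counts = {3: 2, 5: 3, 2: 1, 4: 1}
See 4: counts = {3: 2, 5: 3, 2: 1, 4: 2}

{3: 2, 5: 3, 2: 1, 4: 2}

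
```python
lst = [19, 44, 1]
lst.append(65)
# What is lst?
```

[19, 44, 1, 65]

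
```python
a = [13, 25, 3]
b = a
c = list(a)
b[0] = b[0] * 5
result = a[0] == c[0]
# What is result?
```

After line 1: a = [13, 25, 3]
After line 2 (b = a, alias): a = [13, 25, 3], b = [13, 25, 3]
After line 3 (c = list(a) is a copy, new object): c = [13, 25, 3]
After line 4 (b[0] = 13 * 5 = 65; mutates shared a/b): a = b = [65, 25, 3], c = [13, 25, 3]
After line 5 (a[0] = 65, c[0] = 13; result = False)

False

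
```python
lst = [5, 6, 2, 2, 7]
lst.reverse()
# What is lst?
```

[7, 2, 2, 6, 5]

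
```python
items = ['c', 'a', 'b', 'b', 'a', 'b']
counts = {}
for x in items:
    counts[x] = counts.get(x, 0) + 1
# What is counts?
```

Initial: counts = {}, items = ['c', 'a', 'b', 'b', 'a', 'b']
See 'c': counts = {'c': 1}
See 'a': counts = {'c': 1, 'a': 1}
See 'b': counts = {'c': 1, 'a': 1, 'b': 1}
See 'b': counts = {'c': 1, 'a': 1, 'b': 2}
See 'a': counts = {'c': 1, 'a': 2, 'b': 2}
See 'b': counts = {'c': 1, 'a': 2, 'b': 3}

{'c': 1, 'a': 2, 'b': 3}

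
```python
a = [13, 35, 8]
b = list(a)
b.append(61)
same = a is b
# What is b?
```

After line 1: a = [13, 35, 8]
After line 2 (b = list(a) is a shallow copy, new object): a = [13, 35, 8], b = [13, 35, 8]
After line 3 (append only mutates b): a = [13, 35, 8], b = [13, 35, 8, 61]
After line 4 (same = a is b; different objects -> False): same = False

[13, 35, 8, 61]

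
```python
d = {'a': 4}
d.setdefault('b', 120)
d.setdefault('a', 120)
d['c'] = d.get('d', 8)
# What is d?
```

After line 1: d = {'a': 4}
After line 2 (setdefault adds 'b'=120): d = {'a': 4, 'b': 120}
After line 3 (setdefault 'a' no-op, already exists): d = {'a': 4, 'b': 120}
After line 4 (get('d', 8) returns default since 'd' not in d): d = {'a': 4, 'b': 120, 'c': 8}

{'a': 4, 'b': 120, 'c': 8}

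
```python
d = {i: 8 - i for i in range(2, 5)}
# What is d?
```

{2: 6, 3: 5, 4: 4}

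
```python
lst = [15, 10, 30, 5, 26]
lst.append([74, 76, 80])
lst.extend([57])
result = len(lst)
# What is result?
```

After line 1: lst = [15, 10, 30, 5, 26]
After line 2 (append adds [74, 76, 80] as single element): lst = [15, 10, 30, 5, 26, [74, 76, 80]]
After line 3 (extend unpacks [57], adds 57): lst = [15, 10, 30, 5, 26, [74, 76, 80], 57]
After line 4: result = len(lst) = 7

7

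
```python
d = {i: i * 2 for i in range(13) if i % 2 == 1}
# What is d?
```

{1: 2, 3: 6, 5: 10, 7: 14, 9: 18, 11: 22}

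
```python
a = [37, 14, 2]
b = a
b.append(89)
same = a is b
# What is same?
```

After line 1: a = [37, 14, 2]
After line 2 (b = a is an alias, same object): a = [37, 14, 2], b = [37, 14, 2]
After line 3 (b.append mutates the shared list): a = [37, 14, 2, 89], b = [37, 14, 2, 89]
After line 4 (same = a is b; same object -> True): same = True

True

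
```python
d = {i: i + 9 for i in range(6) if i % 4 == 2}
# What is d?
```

{2: 11}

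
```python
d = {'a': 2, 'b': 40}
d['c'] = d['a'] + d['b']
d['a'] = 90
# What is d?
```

After line 1: d = {'a': 2, 'b': 40}
After line 2 (d['c'] = 2 + 40): d = {'a': 2, 'b': 40, 'c': 42}
After line 3: d = {'a': 90, 'b': 40, 'c': 42}

{'a': 90, 'b': 40, 'c': 42}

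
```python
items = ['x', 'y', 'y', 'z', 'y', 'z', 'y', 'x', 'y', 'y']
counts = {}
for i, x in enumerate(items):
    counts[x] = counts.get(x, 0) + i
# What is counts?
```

Initial: counts = {}, items = ['x', 'y', 'y', 'z', 'y', 'z', 'y', 'x', 'y', 'y']
i=0, x='x': counts = {'x': 0}
i=1, x='y': counts = {'x': 0, 'y': 1}
i=2, x='y': counts = {'x': 0, 'y': 3}
i=3, x='z': counts = {'x': 0, 'y': 3, 'z': 3}
i=4, x='y': counts = {'x': 0, 'y': 7, 'z': 3}
i=5, x='z': counts = {'x': 0, 'y': 7, 'z': 8}
i=6, x='y': counts = {'x': 0, 'y': 13, 'z': 8}
i=7, x='x': counts = {'x': 7, 'y': 13, 'z': 8}
i=8, x='y': counts = {'x': 7, 'y': 21, 'z': 8}
i=9, x='y': counts = {'x': 7, 'y': 30, 'z': 8}

{'x': 7, 'y': 30, 'z': 8}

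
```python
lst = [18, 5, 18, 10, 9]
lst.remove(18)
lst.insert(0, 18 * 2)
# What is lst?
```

After line 1: lst = [18, 5, 18, 10, 9]
After line 2 (remove first 18): lst = [5, 18, 10, 9]
After line 3 (insert 36 at index 0): lst = [36, 5, 18, 10, 9]

[36, 5, 18, 10, 9]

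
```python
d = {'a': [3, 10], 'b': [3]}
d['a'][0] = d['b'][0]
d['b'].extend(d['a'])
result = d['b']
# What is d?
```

After line 1: d = {'a': [3, 10], 'b': [3]}
After line 2 (a[0] = b[0] = 3): d = {'a': [3, 10], 'b': [3]}
After line 3 (b.extend(a) appends [3, 10]): d = {'a': [3, 10], 'b': [3, 3, 10]}
After line 4: result = d['b'] = [3, 3, 10]

{'a': [3, 10], 'b': [3, 3, 10]}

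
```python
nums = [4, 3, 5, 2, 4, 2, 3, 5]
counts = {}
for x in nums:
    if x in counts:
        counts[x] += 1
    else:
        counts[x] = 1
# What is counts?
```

Initial: counts = {}, nums = [4, 3, 5, 2, 4, 2, 3, 5]
See 4: counts = {4: 1}
See 3: counts = {4: 1, 3: 1}
See 5: counts = {4: 1, 3: 1, 5: 1}
See 2: counts = {4: 1, 3: 1, 5: 1, 2: 1}
See 4: counts = {4: 2, 3: 1, 5: 1, 2: 1}
See 2: counts = {4: 2, 3: 1, 5: 1, 2: 2}
See 3: counts = {4: 2, 3: 2, 5: 1, 2: 2}
See 5: counts = {4: 2, 3: 2, 5: 2, 2: 2}

{4: 2, 3: 2, 5: 2, 2: 2}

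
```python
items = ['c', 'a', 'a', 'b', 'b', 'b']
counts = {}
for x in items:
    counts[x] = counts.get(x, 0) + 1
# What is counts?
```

Initial: counts = {}, items = ['c', 'a', 'a', 'b', 'b', 'b']
See 'c': counts = {'c': 1}
See 'a': counts = {'c': 1, 'a': 1}
See 'a': counts = {'c': 1, 'a': 2}
See 'b': counts = {'c': 1, 'a': 2, 'b': 1}
See 'b': counts = {'c': 1, 'a': 2, 'b': 2}
See 'b': counts = {'c': 1, 'a': 2, 'b': 3}

{'c': 1, 'a': 2, 'b': 3}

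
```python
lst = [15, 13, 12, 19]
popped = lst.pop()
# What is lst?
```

[15, 13, 12]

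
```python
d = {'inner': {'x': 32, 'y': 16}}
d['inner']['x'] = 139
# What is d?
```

After line 1: d = {'inner': {'x': 32, 'y': 16}}
After line 2 (inner x overwritten): d = {'inner': {'x': 139, 'y': 16}}

{'inner': {'x': 139, 'y': 16}}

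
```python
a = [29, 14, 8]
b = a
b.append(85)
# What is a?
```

After line 1: a = [29, 14, 8]
After line 2 (b = a is an alias, same object): a = [29, 14, 8], b = [29, 14, 8]
After line 3 (b.append mutates the shared list): a = [29, 14, 8, 85], b = [29, 14, 8, 85]

[29, 14, 8, 85]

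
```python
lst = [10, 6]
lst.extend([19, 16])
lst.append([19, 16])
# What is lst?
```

After line 1: lst = [10, 6]
After line 2 (extend unpacks [19, 16]): lst = [10, 6, 19, 16]
After line 3 (append adds [19, 16] as single element): lst = [10, 6, 19, 16, [19, 16]]

[10, 6, 19, 16, [19, 16]]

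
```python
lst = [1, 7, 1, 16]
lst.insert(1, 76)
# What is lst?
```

[1, 76, 7, 1, 16]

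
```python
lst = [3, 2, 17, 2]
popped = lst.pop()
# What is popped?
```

2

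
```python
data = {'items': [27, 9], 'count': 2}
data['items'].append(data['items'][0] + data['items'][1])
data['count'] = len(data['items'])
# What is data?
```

After line 1: data = {'items': [27, 9], 'count': 2}
After line 2 (append 27 + 9 = 36): data = {'items': [27, 9, 36], 'count': 2}
After line 3 (count = len(items) = 3): data = {'items': [27, 9, 36], 'count': 3}

{'items': [27, 9, 36], 'count': 3}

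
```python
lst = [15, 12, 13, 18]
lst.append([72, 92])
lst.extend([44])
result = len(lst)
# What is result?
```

After line 1: lst = [15, 12, 13, 18]
After line 2 (append adds [72, 92] as single element): lst = [15, 12, 13, 18, [72, 92]]
After line 3 (extend unpacks [44], adds 44): lst = [15, 12, 13, 18, [72, 92], 44]
After line 4: result = len(lst) = 6

6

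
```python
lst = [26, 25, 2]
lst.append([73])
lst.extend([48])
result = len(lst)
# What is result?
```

After line 1: lst = [26, 25, 2]
After line 2 (append adds [73] as single element): lst = [26, 25, 2, [73]]
After line 3 (extend unpacks [48], adds 48): lst = [26, 25, 2, [73], 48]
After line 4: result = len(lst) = 5

5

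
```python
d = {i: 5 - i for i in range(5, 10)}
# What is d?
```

{5: 0, 6: -1, 7: -2, 8: -3, 9: -4}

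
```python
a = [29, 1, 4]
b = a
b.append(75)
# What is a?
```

After line 1: a = [29, 1, 4]
After line 2 (b = a is an alias, same object): a = [29, 1, 4], b = [29, 1, 4]
After line 3 (b.append mutates the shared list): a = [29, 1, 4, 75], b = [29, 1, 4, 75]

[29, 1, 4, 75]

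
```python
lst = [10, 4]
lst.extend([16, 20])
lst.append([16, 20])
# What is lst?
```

After line 1: lst = [10, 4]
After line 2 (extend unpacks [16, 20]): lst = [10, 4, 16, 20]
After line 3 (append adds [16, 20] as single element): lst = [10, 4, 16, 20, [16, 20]]

[10, 4, 16, 20, [16, 20]]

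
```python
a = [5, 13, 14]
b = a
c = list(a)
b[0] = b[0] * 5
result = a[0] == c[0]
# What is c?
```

After line 1: a = [5, 13, 14]
After line 2 (b = a, alias): a = [5, 13, 14], b = [5, 13, 14]
After line 3 (c = list(a) is a copy, new object): c = [5, 13, 14]
After line 4 (b[0] = 5 * 5 = 25; mutates shared a/b): a = b = [25, 13, 14], c = [5, 13, 14]
After line 5 (a[0] = 25, c[0] = 5; result = False)

[5, 13, 14]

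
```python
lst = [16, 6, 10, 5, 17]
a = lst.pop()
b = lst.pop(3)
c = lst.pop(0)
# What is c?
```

After line 1: lst = [16, 6, 10, 5, 17]
After line 2 (pop() -> a = 17): lst = [16, 6, 10, 5]
After line 3 (pop(3) -> b = 5): lst = [16, 6, 10]
After line 4 (pop(0) -> c = 16): lst = [6, 10]

16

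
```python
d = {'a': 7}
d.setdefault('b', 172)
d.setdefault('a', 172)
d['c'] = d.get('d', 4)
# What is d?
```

After line 1: d = {'a': 7}
After line 2 (setdefault adds 'b'=172): d = {'a': 7, 'b': 172}
After line 3 (setdefault 'a' no-op, already exists): d = {'a': 7, 'b': 172}
After line 4 (get('d', 4) returns default since 'd' not in d): d = {'a': 7, 'b': 172, 'c': 4}

{'a': 7, 'b': 172, 'c': 4}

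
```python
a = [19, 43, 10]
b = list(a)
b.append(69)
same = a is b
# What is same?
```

After line 1: a = [19, 43, 10]
After line 2 (b = list(a) is a shallow copy, new object): a = [19, 43, 10], b = [19, 43, 10]
After line 3 (append only mutates b): a = [19, 43, 10], b = [19, 43, 10, 69]
After line 4 (same = a is b; different objects -> False): same = False

False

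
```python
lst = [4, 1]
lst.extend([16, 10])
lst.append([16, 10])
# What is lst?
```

After line 1: lst = [4, 1]
After line 2 (extend unpacks [16, 10]): lst = [4, 1, 16, 10]
After line 3 (append adds [16, 10] as single element): lst = [4, 1, 16, 10, [16, 10]]

[4, 1, 16, 10, [16, 10]]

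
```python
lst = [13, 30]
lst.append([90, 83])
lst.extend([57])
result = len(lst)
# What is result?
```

After line 1: lst = [13, 30]
After line 2 (append adds [90, 83] as single element): lst = [13, 30, [90, 83]]
After line 3 (extend unpacks [57], adds 57): lst = [13, 30, [90, 83], 57]
After line 4: result = len(lst) = 4

4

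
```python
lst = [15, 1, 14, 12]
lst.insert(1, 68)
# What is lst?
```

[15, 68, 1, 14, 12]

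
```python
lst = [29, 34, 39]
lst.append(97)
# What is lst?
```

[29, 34, 39, 97]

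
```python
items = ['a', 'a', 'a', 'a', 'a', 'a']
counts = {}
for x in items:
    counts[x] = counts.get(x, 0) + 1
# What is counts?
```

Initial: counts = {}, items = ['a', 'a', 'a', 'a', 'a', 'a']
See 'a': counts = {'a': 1}
See 'a': counts = {'a': 2}
See 'a': counts = {'a': 3}
See 'a': counts = {'a': 4}
See 'a': counts = {'a': 5}
See 'a': counts = {'a': 6}

{'a': 6}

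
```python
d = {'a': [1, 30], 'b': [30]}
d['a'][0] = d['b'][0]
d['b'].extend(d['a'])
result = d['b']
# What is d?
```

After line 1: d = {'a': [1, 30], 'b': [30]}
After line 2 (a[0] = b[0] = 30): d = {'a': [30, 30], 'b': [30]}
After line 3 (b.extend(a) appends [30, 30]): d = {'a': [30, 30], 'b': [30, 30, 30]}
After line 4: result = d['b'] = [30, 30, 30]

{'a': [30, 30], 'b': [30, 30, 30]}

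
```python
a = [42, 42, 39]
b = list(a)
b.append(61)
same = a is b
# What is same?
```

After line 1: a = [42, 42, 39]
After line 2 (b = list(a) is a shallow copy, new object): a = [42, 42, 39], b = [42, 42, 39]
After line 3 (append only mutates b): a = [42, 42, 39], b = [42, 42, 39, 61]
After line 4 (same = a is b; different objects -> False): same = False

False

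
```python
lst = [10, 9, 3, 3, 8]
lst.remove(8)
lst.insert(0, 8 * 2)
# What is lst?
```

After line 1: lst = [10, 9, 3, 3, 8]
After line 2 (remove first 8): lst = [10, 9, 3, 3]
After line 3 (insert 16 at index 0): lst = [16, 10, 9, 3, 3]

[16, 10, 9, 3, 3]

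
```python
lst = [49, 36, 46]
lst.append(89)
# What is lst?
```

[49, 36, 46, 89]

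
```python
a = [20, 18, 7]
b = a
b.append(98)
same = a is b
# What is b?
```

After line 1: a = [20, 18, 7]
After line 2 (b = a is an alias, same object): a = [20, 18, 7], b = [20, 18, 7]
After line 3 (b.append mutates the shared list): a = [20, 18, 7, 98], b = [20, 18, 7, 98]
After line 4 (same = a is b; same object -> True): same = True

[20, 18, 7, 98]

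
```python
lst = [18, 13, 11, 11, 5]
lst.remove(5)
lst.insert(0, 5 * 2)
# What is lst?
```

After line 1: lst = [18, 13, 11, 11, 5]
After line 2 (remove first 5): lst = [18, 13, 11, 11]
After line 3 (insert 10 at index 0): lst = [10, 18, 13, 11, 11]

[10, 18, 13, 11, 11]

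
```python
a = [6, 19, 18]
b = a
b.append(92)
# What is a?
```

After line 1: a = [6, 19, 18]
After line 2 (b = a is an alias, same object): a = [6, 19, 18], b = [6, 19, 18]
After line 3 (b.append mutates the shared list): a = [6, 19, 18, 92], b = [6, 19, 18, 92]

[6, 19, 18, 92]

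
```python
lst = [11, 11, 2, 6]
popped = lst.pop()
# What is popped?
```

6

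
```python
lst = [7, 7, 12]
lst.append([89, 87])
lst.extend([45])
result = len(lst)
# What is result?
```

After line 1: lst = [7, 7, 12]
After line 2 (append adds [89, 87] as single element): lst = [7, 7, 12, [89, 87]]
After line 3 (extend unpacks [45], adds 45): lst = [7, 7, 12, [89, 87], 45]
After line 4: result = len(lst) = 5

5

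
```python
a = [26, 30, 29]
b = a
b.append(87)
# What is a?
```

After line 1: a = [26, 30, 29]
After line 2 (b = a is an alias, same object): a = [26, 30, 29], b = [26, 30, 29]
After line 3 (b.append mutates the shared list): a = [26, 30, 29, 87], b = [26, 30, 29, 87]

[26, 30, 29, 87]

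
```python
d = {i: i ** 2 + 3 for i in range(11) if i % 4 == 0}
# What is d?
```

{0: 3, 4: 19, 8: 67}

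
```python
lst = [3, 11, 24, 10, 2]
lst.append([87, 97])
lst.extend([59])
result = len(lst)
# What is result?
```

After line 1: lst = [3, 11, 24, 10, 2]
After line 2 (append adds [87, 97] as single element): lst = [3, 11, 24, 10, 2, [87, 97]]
After line 3 (extend unpacks [59], adds 59): lst = [3, 11, 24, 10, 2, [87, 97], 59]
After line 4: result = len(lst) = 7

7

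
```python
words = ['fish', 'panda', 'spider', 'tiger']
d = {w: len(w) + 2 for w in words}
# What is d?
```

{'fish': 6, 'panda': 7, 'spider': 8, 'tiger': 7}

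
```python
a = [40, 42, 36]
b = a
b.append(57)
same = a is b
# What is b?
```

After line 1: a = [40, 42, 36]
After line 2 (b = a is an alias, same object): a = [40, 42, 36], b = [40, 42, 36]
After line 3 (b.append mutates the shared list): a = [40, 42, 36, 57], b = [40, 42, 36, 57]
After line 4 (same = a is b; same object -> True): same = True

[40, 42, 36, 57]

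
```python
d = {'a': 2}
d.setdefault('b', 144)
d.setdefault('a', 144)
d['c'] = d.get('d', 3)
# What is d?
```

After line 1: d = {'a': 2}
After line 2 (setdefault adds 'b'=144): d = {'a': 2, 'b': 144}
After line 3 (setdefault 'a' no-op, already exists): d = {'a': 2, 'b': 144}
After line 4 (get('d', 3) returns default since 'd' not in d): d = {'a': 2, 'b': 144, 'c': 3}

{'a': 2, 'b': 144, 'c': 3}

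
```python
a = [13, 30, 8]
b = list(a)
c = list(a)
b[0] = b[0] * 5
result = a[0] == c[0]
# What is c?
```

After line 1: a = [13, 30, 8]
After line 2 (b = list(a), copy): a = [13, 30, 8], b = [13, 30, 8]
After line 3 (c = list(a) is a copy, new object): c = [13, 30, 8]
After line 4 (b[0] = 13 * 5 = 65; only b mutates (copy)): a = [13, 30, 8], b = [65, 30, 8], c = [13, 30, 8]
After line 5 (a[0] = 13, c[0] = 13; result = True)

[13, 30, 8]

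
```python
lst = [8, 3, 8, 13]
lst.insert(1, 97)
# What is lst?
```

[8, 97, 3, 8, 13]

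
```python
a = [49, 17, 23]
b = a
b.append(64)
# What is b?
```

After line 1: a = [49, 17, 23]
After line 2 (b = a is an alias, same object): a = [49, 17, 23], b = [49, 17, 23]
After line 3 (b.append mutates the shared list): a = [49, 17, 23, 64], b = [49, 17, 23, 64]

[49, 17, 23, 64]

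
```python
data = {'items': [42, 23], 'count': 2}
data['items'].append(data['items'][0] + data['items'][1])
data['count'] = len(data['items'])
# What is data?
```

After line 1: data = {'items': [42, 23], 'count': 2}
After line 2 (append 42 + 23 = 65): data = {'items': [42, 23, 65], 'count': 2}
After line 3 (count = len(items) = 3): data = {'items': [42, 23, 65], 'count': 3}

{'items': [42, 23, 65], 'count': 3}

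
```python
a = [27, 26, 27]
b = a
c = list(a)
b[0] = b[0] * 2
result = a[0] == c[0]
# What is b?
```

After line 1: a = [27, 26, 27]
After line 2 (b = a, alias): a = [27, 26, 27], b = [27, 26, 27]
After line 3 (c = list(a) is a copy, new object): c = [27, 26, 27]
After line 4 (b[0] = 27 * 2 = 54; mutates shared a/b): a = b = [54, 26, 27], c = [27, 26, 27]
After line 5 (a[0] = 54, c[0] = 27; result = False)

[54, 26, 27]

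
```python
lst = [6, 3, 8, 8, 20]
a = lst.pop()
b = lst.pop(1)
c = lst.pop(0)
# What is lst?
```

After line 1: lst = [6, 3, 8, 8, 20]
After line 2 (pop() -> a = 20): lst = [6, 3, 8, 8]
After line 3 (pop(1) -> b = 3): lst = [6, 8, 8]
After line 4 (pop(0) -> c = 6): lst = [8, 8]

[8, 8]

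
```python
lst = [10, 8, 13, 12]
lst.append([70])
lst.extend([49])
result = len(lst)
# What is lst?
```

After line 1: lst = [10, 8, 13, 12]
After line 2 (append adds [70] as single element): lst = [10, 8, 13, 12, [70]]
After line 3 (extend unpacks [49], adds 49): lst = [10, 8, 13, 12, [70], 49]
After line 4: result = len(lst) = 6

[10, 8, 13, 12, [70], 49]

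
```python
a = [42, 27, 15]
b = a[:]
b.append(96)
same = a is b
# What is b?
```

After line 1: a = [42, 27, 15]
After line 2 (b = a[:] is a shallow copy, new object): a = [42, 27, 15], b = [42, 27, 15]
After line 3 (append only mutates b): a = [42, 27, 15], b = [42, 27, 15, 96]
After line 4 (same = a is b; different objects -> False): same = False

[42, 27, 15, 96]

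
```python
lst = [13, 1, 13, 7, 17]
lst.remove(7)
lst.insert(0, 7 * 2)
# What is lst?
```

After line 1: lst = [13, 1, 13, 7, 17]
After line 2 (remove first 7): lst = [13, 1, 13, 17]
After line 3 (insert 14 at index 0): lst = [14, 13, 1, 13, 17]

[14, 13, 1, 13, 17]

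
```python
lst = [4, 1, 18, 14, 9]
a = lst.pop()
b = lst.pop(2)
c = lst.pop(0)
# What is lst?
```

After line 1: lst = [4, 1, 18, 14, 9]
After line 2 (pop() -> a = 9): lst = [4, 1, 18, 14]
After line 3 (pop(2) -> b = 18): lst = [4, 1, 14]
After line 4 (pop(0) -> c = 4): lst = [1, 14]

[1, 14]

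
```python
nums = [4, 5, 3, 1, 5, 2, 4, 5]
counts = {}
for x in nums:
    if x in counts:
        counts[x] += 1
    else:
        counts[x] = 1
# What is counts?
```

Initial: counts = {}, nums = [4, 5, 3, 1, 5, 2, 4, 5]
See 4: counts = {4: 1}
See 5: counts = {4: 1, 5: 1}
See 3: counts = {4: 1, 5: 1, 3: 1}
See 1: counts = {4: 1, 5: 1, 3: 1, 1: 1}
See 5: counts = {4: 1, 5: 2, 3: 1, 1: 1}
See 2: counts = {4: 1, 5: 2, 3: 1, 1: 1, 2: 1}
See 4: counts = {4: 2, 5: 2, 3: 1, 1: 1, 2: 1}
See 5: counts = {4: 2, 5: 3, 3: 1, 1: 1, 2: 1}

{4: 2, 5: 3, 3: 1, 1: 1, 2: 1}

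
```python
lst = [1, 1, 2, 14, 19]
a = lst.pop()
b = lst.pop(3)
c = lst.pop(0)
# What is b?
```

After line 1: lst = [1, 1, 2, 14, 19]
After line 2 (pop() -> a = 19): lst = [1, 1, 2, 14]
After line 3 (pop(3) -> b = 14): lst = [1, 1, 2]
After line 4 (pop(0) -> c = 1): lst = [1, 2]

14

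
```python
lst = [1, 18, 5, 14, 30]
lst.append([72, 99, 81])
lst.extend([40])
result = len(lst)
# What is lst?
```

After line 1: lst = [1, 18, 5, 14, 30]
After line 2 (append adds [72, 99, 81] as single element): lst = [1, 18, 5, 14, 30, [72, 99, 81]]
After line 3 (extend unpacks [40], adds 40): lst = [1, 18, 5, 14, 30, [72, 99, 81], 40]
After line 4: result = len(lst) = 7

[1, 18, 5, 14, 30, [72, 99, 81], 40]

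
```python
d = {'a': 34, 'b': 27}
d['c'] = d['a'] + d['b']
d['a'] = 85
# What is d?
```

After line 1: d = {'a': 34, 'b': 27}
After line 2 (d['c'] = 34 + 27): d = {'a': 34, 'b': 27, 'c': 61}
After line 3: d = {'a': 85, 'b': 27, 'c': 61}

{'a': 85, 'b': 27, 'c': 61}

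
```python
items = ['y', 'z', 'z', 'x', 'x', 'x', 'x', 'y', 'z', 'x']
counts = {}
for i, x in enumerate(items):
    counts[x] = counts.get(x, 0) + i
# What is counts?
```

Initial: counts = {}, items = ['y', 'z', 'z', 'x', 'x', 'x', 'x', 'y', 'z', 'x']
i=0, x='y': counts = {'y': 0}
i=1, x='z': counts = {'y': 0, 'z': 1}
i=2, x='z': counts = {'y': 0, 'z': 3}
i=3, x='x': counts = {'y': 0, 'z': 3, 'x': 3}
i=4, x='x': counts = {'y': 0, 'z': 3, 'x': 7}
i=5, x='x': counts = {'y': 0, 'z': 3, 'x': 12}
i=6, x='x': counts = {'y': 0, 'z': 3, 'x': 18}
i=7, x='y': counts = {'y': 7, 'z': 3, 'x': 18}
i=8, x='z': counts = {'y': 7, 'z': 11, 'x': 18}
i=9, x='x': counts = {'y': 7, 'z': 11, 'x': 27}

{'y': 7, 'z': 11, 'x': 27}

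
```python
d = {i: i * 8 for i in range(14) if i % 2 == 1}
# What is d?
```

{1: 8, 3: 24, 5: 40, 7: 56, 9: 72, 11: 88, 13: 104}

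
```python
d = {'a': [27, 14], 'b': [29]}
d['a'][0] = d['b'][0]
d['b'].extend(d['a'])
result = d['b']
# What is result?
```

After line 1: d = {'a': [27, 14], 'b': [29]}
After line 2 (a[0] = b[0] = 29): d = {'a': [29, 14], 'b': [29]}
After line 3 (b.extend(a) appends [29, 14]): d = {'a': [29, 14], 'b': [29, 29, 14]}
After line 4: result = d['b'] = [29, 29, 14]

[29, 29, 14]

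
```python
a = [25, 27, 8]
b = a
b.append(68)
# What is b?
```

After line 1: a = [25, 27, 8]
After line 2 (b = a is an alias, same object): a = [25, 27, 8], b = [25, 27, 8]
After line 3 (b.append mutates the shared list): a = [25, 27, 8, 68], b = [25, 27, 8, 68]

[25, 27, 8, 68]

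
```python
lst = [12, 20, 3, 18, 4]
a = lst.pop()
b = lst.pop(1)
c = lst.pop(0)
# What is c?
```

After line 1: lst = [12, 20, 3, 18, 4]
After line 2 (pop() -> a = 4): lst = [12, 20, 3, 18]
After line 3 (pop(1) -> b = 20): lst = [12, 3, 18]
After line 4 (pop(0) -> c = 12): lst = [3, 18]

12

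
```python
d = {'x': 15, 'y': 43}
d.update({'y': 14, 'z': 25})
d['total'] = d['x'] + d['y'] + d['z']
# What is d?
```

After line 1: d = {'x': 15, 'y': 43}
After line 2 (y overwritten, z added): d = {'x': 15, 'y': 14, 'z': 25}
After line 3 (total = 15 + 14 + 25 = 54): d = {'x': 15, 'y': 14, 'z': 25, 'total': 54}

{'x': 15, 'y': 14, 'z': 25, 'total': 54}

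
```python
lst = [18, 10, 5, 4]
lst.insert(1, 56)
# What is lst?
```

[18, 56, 10, 5, 4]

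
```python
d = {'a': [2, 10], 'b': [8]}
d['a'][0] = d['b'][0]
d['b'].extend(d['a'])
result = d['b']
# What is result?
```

After line 1: d = {'a': [2, 10], 'b': [8]}
After line 2 (a[0] = b[0] = 8): d = {'a': [8, 10], 'b': [8]}
After line 3 (b.extend(a) appends [8, 10]): d = {'a': [8, 10], 'b': [8, 8, 10]}
After line 4: result = d['b'] = [8, 8, 10]

[8, 8, 10]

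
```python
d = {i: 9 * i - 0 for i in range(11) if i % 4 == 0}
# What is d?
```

{0: 0, 4: 36, 8: 72}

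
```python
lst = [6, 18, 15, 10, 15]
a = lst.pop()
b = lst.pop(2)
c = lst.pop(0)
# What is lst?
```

After line 1: lst = [6, 18, 15, 10, 15]
After line 2 (pop() -> a = 15): lst = [6, 18, 15, 10]
After line 3 (pop(2) -> b = 15): lst = [6, 18, 10]
After line 4 (pop(0) -> c = 6): lst = [18, 10]

[18, 10]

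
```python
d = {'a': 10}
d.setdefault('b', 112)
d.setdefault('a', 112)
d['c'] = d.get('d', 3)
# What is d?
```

After line 1: d = {'a': 10}
After line 2 (setdefault adds 'b'=112): d = {'a': 10, 'b': 112}
After line 3 (setdefault 'a' no-op, already exists): d = {'a': 10, 'b': 112}
After line 4 (get('d', 3) returns default since 'd' not in d): d = {'a': 10, 'b': 112, 'c': 3}

{'a': 10, 'b': 112, 'c': 3}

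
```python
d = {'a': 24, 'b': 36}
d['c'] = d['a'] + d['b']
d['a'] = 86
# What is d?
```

After line 1: d = {'a': 24, 'b': 36}
After line 2 (d['c'] = 24 + 36): d = {'a': 24, 'b': 36, 'c': 60}
After line 3: d = {'a': 86, 'b': 36, 'c': 60}

{'a': 86, 'b': 36, 'c': 60}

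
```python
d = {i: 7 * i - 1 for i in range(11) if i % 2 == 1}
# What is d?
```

{1: 6, 3: 20, 5: 34, 7: 48, 9: 62}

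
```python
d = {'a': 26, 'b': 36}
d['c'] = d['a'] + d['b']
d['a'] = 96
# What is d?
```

After line 1: d = {'a': 26, 'b': 36}
After line 2 (d['c'] = 26 + 36): d = {'a': 26, 'b': 36, 'c': 62}
After line 3: d = {'a': 96, 'b': 36, 'c': 62}

{'a': 96, 'b': 36, 'c': 62}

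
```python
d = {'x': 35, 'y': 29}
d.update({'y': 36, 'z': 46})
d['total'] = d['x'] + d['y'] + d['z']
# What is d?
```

After line 1: d = {'x': 35, 'y': 29}
After line 2 (y overwritten, z added): d = {'x': 35, 'y': 36, 'z': 46}
After line 3 (total = 35 + 36 + 46 = 117): d = {'x': 35, 'y': 36, 'z': 46, 'total': 117}

{'x': 35, 'y': 36, 'z': 46, 'total': 117}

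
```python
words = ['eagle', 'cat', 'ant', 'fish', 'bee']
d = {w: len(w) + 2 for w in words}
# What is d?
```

{'eagle': 7, 'cat': 5, 'ant': 5, 'fish': 6, 'bee': 5}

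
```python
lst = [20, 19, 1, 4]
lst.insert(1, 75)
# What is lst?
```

[20, 75, 19, 1, 4]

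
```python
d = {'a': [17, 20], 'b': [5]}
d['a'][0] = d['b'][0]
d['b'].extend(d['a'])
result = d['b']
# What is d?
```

After line 1: d = {'a': [17, 20], 'b': [5]}
After line 2 (a[0] = b[0] = 5): d = {'a': [5, 20], 'b': [5]}
After line 3 (b.extend(a) appends [5, 20]): d = {'a': [5, 20], 'b': [5, 5, 20]}
After line 4: result = d['b'] = [5, 5, 20]

{'a': [5, 20], 'b': [5, 5, 20]}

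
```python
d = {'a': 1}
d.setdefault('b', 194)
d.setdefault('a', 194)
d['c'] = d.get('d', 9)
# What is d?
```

After line 1: d = {'a': 1}
After line 2 (setdefault adds 'b'=194): d = {'a': 1, 'b': 194}
After line 3 (setdefault 'a' no-op, already exists): d = {'a': 1, 'b': 194}
After line 4 (get('d', 9) returns default since 'd' not in d): d = {'a': 1, 'b': 194, 'c': 9}

{'a': 1, 'b': 194, 'c': 9}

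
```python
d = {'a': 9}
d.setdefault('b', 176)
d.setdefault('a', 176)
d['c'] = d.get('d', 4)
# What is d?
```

After line 1: d = {'a': 9}
After line 2 (setdefault adds 'b'=176): d = {'a': 9, 'b': 176}
After line 3 (setdefault 'a' no-op, already exists): d = {'a': 9, 'b': 176}
After line 4 (get('d', 4) returns default since 'd' not in d): d = {'a': 9, 'b': 176, 'c': 4}

{'a': 9, 'b': 176, 'c': 4}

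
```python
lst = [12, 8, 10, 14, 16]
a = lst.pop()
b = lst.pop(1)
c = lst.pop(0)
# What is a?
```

After line 1: lst = [12, 8, 10, 14, 16]
After line 2 (pop() -> a = 16): lst = [12, 8, 10, 14]
After line 3 (pop(1) -> b = 8): lst = [12, 10, 14]
After line 4 (pop(0) -> c = 12): lst = [10, 14]

16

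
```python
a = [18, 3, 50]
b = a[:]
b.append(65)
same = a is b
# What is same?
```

After line 1: a = [18, 3, 50]
After line 2 (b = a[:] is a shallow copy, new object): a = [18, 3, 50], b = [18, 3, 50]
After line 3 (append only mutates b): a = [18, 3, 50], b = [18, 3, 50, 65]
After line 4 (same = a is b; different objects -> False): same = False

False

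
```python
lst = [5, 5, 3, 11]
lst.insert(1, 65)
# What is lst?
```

[5, 65, 5, 3, 11]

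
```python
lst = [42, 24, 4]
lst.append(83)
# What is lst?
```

[42, 24, 4, 83]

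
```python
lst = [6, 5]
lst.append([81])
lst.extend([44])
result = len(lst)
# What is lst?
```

After line 1: lst = [6, 5]
After line 2 (append adds [81] as single element): lst = [6, 5, [81]]
After line 3 (extend unpacks [44], adds 44): lst = [6, 5, [81], 44]
After line 4: result = len(lst) = 4

[6, 5, [81], 44]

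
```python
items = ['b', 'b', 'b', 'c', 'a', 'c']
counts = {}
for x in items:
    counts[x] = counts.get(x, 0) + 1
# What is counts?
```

Initial: counts = {}, items = ['b', 'b', 'b', 'c', 'a', 'c']
See 'b': counts = {'b': 1}
See 'b': counts = {'b': 2}
See 'b': counts = {'b': 3}
See 'c': counts = {'b': 3, 'c': 1}
See 'a': counts = {'b': 3, 'c': 1, 'a': 1}
See 'c': counts = {'b': 3, 'c': 2, 'a': 1}

{'b': 3, 'c': 2, 'a': 1}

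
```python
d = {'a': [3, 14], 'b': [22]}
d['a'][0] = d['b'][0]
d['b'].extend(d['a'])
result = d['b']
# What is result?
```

After line 1: d = {'a': [3, 14], 'b': [22]}
After line 2 (a[0] = b[0] = 22): d = {'a': [22, 14], 'b': [22]}
After line 3 (b.extend(a) appends [22, 14]): d = {'a': [22, 14], 'b': [22, 22, 14]}
After line 4: result = d['b'] = [22, 22, 14]

[22, 22, 14]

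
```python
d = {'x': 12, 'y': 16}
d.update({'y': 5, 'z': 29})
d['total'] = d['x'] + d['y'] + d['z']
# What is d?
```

After line 1: d = {'x': 12, 'y': 16}
After line 2 (y overwritten, z added): d = {'x': 12, 'y': 5, 'z': 29}
After line 3 (total = 12 + 5 + 29 = 46): d = {'x': 12, 'y': 5, 'z': 29, 'total': 46}

{'x': 12, 'y': 5, 'z': 29, 'total': 46}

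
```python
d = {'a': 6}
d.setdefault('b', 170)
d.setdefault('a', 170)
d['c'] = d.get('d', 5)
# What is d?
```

After line 1: d = {'a': 6}
After line 2 (setdefault adds 'b'=170): d = {'a': 6, 'b': 170}
After line 3 (setdefault 'a' no-op, already exists): d = {'a': 6, 'b': 170}
After line 4 (get('d', 5) returns default since 'd' not in d): d = {'a': 6, 'b': 170, 'c': 5}

{'a': 6, 'b': 170, 'c': 5}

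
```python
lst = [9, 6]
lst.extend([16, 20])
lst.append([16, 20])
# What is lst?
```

After line 1: lst = [9, 6]
After line 2 (extend unpacks [16, 20]): lst = [9, 6, 16, 20]
After line 3 (append adds [16, 20] as single element): lst = [9, 6, 16, 20, [16, 20]]

[9, 6, 16, 20, [16, 20]]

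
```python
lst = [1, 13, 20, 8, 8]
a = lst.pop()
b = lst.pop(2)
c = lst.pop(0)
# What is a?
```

After line 1: lst = [1, 13, 20, 8, 8]
After line 2 (pop() -> a = 8): lst = [1, 13, 20, 8]
After line 3 (pop(2) -> b = 20): lst = [1, 13, 8]
After line 4 (pop(0) -> c = 1): lst = [13, 8]

8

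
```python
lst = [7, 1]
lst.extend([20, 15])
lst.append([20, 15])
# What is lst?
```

After line 1: lst = [7, 1]
After line 2 (extend unpacks [20, 15]): lst = [7, 1, 20, 15]
After line 3 (append adds [20, 15] as single element): lst = [7, 1, 20, 15, [20, 15]]

[7, 1, 20, 15, [20, 15]]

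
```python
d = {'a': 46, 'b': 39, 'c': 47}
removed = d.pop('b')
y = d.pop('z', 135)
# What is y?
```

After line 1: d = {'a': 46, 'b': 39, 'c': 47}
After line 2 (pop 'b' returns 39): d = {'a': 46, 'c': 47}, removed = 39
After line 3 (pop 'z' missing, returns default 135): d = {'a': 46, 'c': 47}, y = 135

135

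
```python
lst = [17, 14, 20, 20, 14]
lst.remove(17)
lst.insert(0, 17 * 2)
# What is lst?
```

After line 1: lst = [17, 14, 20, 20, 14]
After line 2 (remove first 17): lst = [14, 20, 20, 14]
After line 3 (insert 34 at index 0): lst = [34, 14, 20, 20, 14]

[34, 14, 20, 20, 14]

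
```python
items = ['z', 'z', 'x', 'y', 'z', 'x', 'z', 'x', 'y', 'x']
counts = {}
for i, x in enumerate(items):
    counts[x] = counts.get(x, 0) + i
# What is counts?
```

Initial: counts = {}, items = ['z', 'z', 'x', 'y', 'z', 'x', 'z', 'x', 'y', 'x']
i=0, x='z': counts = {'z': 0}
i=1, x='z': counts = {'z': 1}
i=2, x='x': counts = {'z': 1, 'x': 2}
i=3, x='y': counts = {'z': 1, 'x': 2, 'y': 3}
i=4, x='z': counts = {'z': 5, 'x': 2, 'y': 3}
i=5, x='x': counts = {'z': 5, 'x': 7, 'y': 3}
i=6, x='z': counts = {'z': 11, 'x': 7, 'y': 3}
i=7, x='x': counts = {'z': 11, 'x': 14, 'y': 3}
i=8, x='y': counts = {'z': 11, 'x': 14, 'y': 11}
i=9, x='x': counts = {'z': 11, 'x': 23, 'y': 11}

{'z': 11, 'x': 23, 'y': 11}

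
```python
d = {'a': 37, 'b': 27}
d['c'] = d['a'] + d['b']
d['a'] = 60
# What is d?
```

After line 1: d = {'a': 37, 'b': 27}
After line 2 (d['c'] = 37 + 27): d = {'a': 37, 'b': 27, 'c': 64}
After line 3: d = {'a': 60, 'b': 27, 'c': 64}

{'a': 60, 'b': 27, 'c': 64}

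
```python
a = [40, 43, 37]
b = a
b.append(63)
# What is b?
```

After line 1: a = [40, 43, 37]
After line 2 (b = a is an alias, same object): a = [40, 43, 37], b = [40, 43, 37]
After line 3 (b.append mutates the shared list): a = [40, 43, 37, 63], b = [40, 43, 37, 63]

[40, 43, 37, 63]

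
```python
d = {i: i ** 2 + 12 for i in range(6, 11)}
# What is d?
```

{6: 48, 7: 61, 8: 76, 9: 93, 10: 112}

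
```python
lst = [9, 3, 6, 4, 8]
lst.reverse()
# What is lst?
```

[8, 4, 6, 3, 9]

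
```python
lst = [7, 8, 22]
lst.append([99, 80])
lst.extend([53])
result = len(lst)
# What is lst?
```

After line 1: lst = [7, 8, 22]
After line 2 (append adds [99, 80] as single element): lst = [7, 8, 22, [99, 80]]
After line 3 (extend unpacks [53], adds 53): lst = [7, 8, 22, [99, 80], 53]
After line 4: result = len(lst) = 5

[7, 8, 22, [99, 80], 53]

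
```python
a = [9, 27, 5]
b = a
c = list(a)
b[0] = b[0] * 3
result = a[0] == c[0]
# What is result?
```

After line 1: a = [9, 27, 5]
After line 2 (b = a, alias): a = [9, 27, 5], b = [9, 27, 5]
After line 3 (c = list(a) is a copy, new object): c = [9, 27, 5]
After line 4 (b[0] = 9 * 3 = 27; mutates shared a/b): a = b = [27, 27, 5], c = [9, 27, 5]
After line 5 (a[0] = 27, c[0] = 9; result = False)

False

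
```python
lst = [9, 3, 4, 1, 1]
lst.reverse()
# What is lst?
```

[1, 1, 4, 3, 9]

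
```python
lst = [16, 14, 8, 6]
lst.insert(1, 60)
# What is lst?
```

[16, 60, 14, 8, 6]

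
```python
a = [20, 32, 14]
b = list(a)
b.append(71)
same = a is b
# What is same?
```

After line 1: a = [20, 32, 14]
After line 2 (b = list(a) is a shallow copy, new object): a = [20, 32, 14], b = [20, 32, 14]
After line 3 (append only mutates b): a = [20, 32, 14], b = [20, 32, 14, 71]
After line 4 (same = a is b; different objects -> False): same = False

False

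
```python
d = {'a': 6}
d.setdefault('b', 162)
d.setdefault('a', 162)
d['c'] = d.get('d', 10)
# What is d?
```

After line 1: d = {'a': 6}
After line 2 (setdefault adds 'b'=162): d = {'a': 6, 'b': 162}
After line 3 (setdefault 'a' no-op, already exists): d = {'a': 6, 'b': 162}
After line 4 (get('d', 10) returns default since 'd' not in d): d = {'a': 6, 'b': 162, 'c': 10}

{'a': 6, 'b': 162, 'c': 10}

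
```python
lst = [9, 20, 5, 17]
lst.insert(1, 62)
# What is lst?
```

[9, 62, 20, 5, 17]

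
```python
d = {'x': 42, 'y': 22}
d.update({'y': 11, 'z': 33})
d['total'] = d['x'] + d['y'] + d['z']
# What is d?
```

After line 1: d = {'x': 42, 'y': 22}
After line 2 (y overwritten, z added): d = {'x': 42, 'y': 11, 'z': 33}
After line 3 (total = 42 + 11 + 33 = 86): d = {'x': 42, 'y': 11, 'z': 33, 'total': 86}

{'x': 42, 'y': 11, 'z': 33, 'total': 86}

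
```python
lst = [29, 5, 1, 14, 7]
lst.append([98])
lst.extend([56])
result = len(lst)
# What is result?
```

After line 1: lst = [29, 5, 1, 14, 7]
After line 2 (append adds [98] as single element): lst = [29, 5, 1, 14, 7, [98]]
After line 3 (extend unpacks [56], adds 56): lst = [29, 5, 1, 14, 7, [98], 56]
After line 4: result = len(lst) = 7

7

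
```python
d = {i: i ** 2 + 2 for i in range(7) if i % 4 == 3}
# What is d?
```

{3: 11}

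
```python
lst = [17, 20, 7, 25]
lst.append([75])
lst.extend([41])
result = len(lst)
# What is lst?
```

After line 1: lst = [17, 20, 7, 25]
After line 2 (append adds [75] as single element): lst = [17, 20, 7, 25, [75]]
After line 3 (extend unpacks [41], adds 41): lst = [17, 20, 7, 25, [75], 41]
After line 4: result = len(lst) = 6

[17, 20, 7, 25, [75], 41]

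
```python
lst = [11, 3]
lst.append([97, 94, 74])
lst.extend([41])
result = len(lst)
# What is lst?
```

After line 1: lst = [11, 3]
After line 2 (append adds [97, 94, 74] as single element): lst = [11, 3, [97, 94, 74]]
After line 3 (extend unpacks [41], adds 41): lst = [11, 3, [97, 94, 74], 41]
After line 4: result = len(lst) = 4

[11, 3, [97, 94, 74], 41]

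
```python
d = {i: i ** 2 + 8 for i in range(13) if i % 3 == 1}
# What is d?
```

{1: 9, 4: 24, 7: 57, 10: 108}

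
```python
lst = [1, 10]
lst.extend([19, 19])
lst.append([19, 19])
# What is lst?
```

After line 1: lst = [1, 10]
After line 2 (extend unpacks [19, 19]): lst = [1, 10, 19, 19]
After line 3 (append adds [19, 19] as single element): lst = [1, 10, 19, 19, [19, 19]]

[1, 10, 19, 19, [19, 19]]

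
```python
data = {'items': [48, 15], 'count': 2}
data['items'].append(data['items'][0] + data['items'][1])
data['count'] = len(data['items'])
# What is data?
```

After line 1: data = {'items': [48, 15], 'count': 2}
After line 2 (append 48 + 15 = 63): data = {'items': [48, 15, 63], 'count': 2}
After line 3 (count = len(items) = 3): data = {'items': [48, 15, 63], 'count': 3}

{'items': [48, 15, 63], 'count': 3}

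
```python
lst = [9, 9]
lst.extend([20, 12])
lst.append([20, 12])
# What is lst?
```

After line 1: lst = [9, 9]
After line 2 (extend unpacks [20, 12]): lst = [9, 9, 20, 12]
After line 3 (append adds [20, 12] as single element): lst = [9, 9, 20, 12, [20, 12]]

[9, 9, 20, 12, [20, 12]]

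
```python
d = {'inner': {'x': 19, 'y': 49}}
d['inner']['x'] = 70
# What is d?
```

After line 1: d = {'inner': {'x': 19, 'y': 49}}
After line 2 (inner x overwritten): d = {'inner': {'x': 70, 'y': 49}}

{'inner': {'x': 70, 'y': 49}}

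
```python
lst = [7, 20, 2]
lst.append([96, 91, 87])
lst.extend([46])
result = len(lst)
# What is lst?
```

After line 1: lst = [7, 20, 2]
After line 2 (append adds [96, 91, 87] as single element): lst = [7, 20, 2, [96, 91, 87]]
After line 3 (extend unpacks [46], adds 46): lst = [7, 20, 2, [96, 91, 87], 46]
After line 4: result = len(lst) = 5

[7, 20, 2, [96, 91, 87], 46]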